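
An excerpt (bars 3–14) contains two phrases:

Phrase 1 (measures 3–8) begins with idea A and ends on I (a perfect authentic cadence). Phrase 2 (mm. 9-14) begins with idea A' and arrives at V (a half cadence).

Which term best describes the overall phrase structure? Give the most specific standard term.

The second phrase closes with a half cadence, which is not stronger than the first phrase's perfect authentic cadence; without a weak→strong cadential pair there is no antecedent–consequent relationship, so this is a phrase group rather than a period.

phrase group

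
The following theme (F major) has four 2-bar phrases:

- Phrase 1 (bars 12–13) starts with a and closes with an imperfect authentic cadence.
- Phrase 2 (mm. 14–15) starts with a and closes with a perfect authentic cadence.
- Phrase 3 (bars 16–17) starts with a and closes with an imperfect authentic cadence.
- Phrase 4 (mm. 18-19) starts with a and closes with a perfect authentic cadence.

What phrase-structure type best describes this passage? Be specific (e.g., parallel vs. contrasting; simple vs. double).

The cadence pattern IAC–PAC–IAC–PAC is weak–strong twice, and phrases 3–4 restate phrases 1–2: a period heard twice, not a double period (which would end weakly at phrase 2).

repeated period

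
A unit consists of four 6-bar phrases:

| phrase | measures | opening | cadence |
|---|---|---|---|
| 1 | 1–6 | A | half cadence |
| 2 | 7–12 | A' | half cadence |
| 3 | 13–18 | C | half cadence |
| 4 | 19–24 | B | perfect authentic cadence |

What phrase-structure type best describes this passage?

contrasting double period

Four phrases in two halves: the first half (bars 1–12) ends with a half cadence, the second (mm. 13–24) with a perfect authentic cadence — a large antecedent–consequent pair, i.e. a double period.
Phrase 3 begins with different material from phrase 1, making it contrasting.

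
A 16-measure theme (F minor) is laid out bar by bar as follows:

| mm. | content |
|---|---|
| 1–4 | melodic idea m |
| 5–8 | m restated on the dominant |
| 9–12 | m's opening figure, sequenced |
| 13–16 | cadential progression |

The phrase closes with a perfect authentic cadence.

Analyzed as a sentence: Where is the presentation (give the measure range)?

The presentation of a sentence is the basic idea (bars 1–4) plus its repetition (mm. 5-8); the presentation is therefore mm. 1–8.

measures 1–8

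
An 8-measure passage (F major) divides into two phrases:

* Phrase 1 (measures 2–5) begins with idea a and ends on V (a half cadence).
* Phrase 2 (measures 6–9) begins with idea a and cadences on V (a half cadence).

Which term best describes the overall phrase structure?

repeated phrase

Both phrases have the same opening (a) and the same cadence (half cadence): the second is a restatement, not a consequent, so this is a repeated phrase rather than a period.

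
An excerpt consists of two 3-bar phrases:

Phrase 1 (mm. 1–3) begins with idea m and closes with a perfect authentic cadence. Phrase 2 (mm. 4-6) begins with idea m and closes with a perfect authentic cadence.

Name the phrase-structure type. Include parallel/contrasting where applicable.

repeated phrase

Both phrases have the same opening (m) and the same cadence (perfect authentic cadence): the second is a restatement, not a consequent, so this is a repeated phrase rather than a period.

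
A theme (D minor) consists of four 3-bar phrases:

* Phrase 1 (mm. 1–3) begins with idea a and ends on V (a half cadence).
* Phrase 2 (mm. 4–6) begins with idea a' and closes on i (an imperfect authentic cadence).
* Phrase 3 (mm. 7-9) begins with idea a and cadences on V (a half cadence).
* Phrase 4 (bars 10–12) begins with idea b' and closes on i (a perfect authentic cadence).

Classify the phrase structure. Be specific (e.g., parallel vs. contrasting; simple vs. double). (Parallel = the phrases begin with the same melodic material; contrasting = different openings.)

Four phrases in two halves: the first half (mm. 1–6) ends with an imperfect authentic cadence, the second (mm. 7–12) with a perfect authentic cadence — a large antecedent–consequent pair, i.e. a double period.
Phrase 3 begins with the same material as phrase 1, making it parallel.

parallel double period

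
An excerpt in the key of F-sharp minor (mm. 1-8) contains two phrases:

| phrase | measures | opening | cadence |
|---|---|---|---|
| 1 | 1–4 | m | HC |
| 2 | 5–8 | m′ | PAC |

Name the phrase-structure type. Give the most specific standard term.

Phrase 1 ends with a half cadence (weaker) and phrase 2 with a perfect authentic cadence (stronger): antecedent + consequent = a period.
The two phrases open with the same material (m / m′), so the period is parallel.

parallel period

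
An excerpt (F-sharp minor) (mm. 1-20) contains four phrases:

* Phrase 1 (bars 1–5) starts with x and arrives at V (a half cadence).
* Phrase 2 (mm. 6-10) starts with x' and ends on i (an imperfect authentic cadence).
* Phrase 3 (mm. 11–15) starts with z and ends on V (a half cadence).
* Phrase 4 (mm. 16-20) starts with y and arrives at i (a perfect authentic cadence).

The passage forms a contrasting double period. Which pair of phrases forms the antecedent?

In a double period the first pair of phrases (ending imperfect authentic cadence) is the large antecedent and the second pair (ending perfect authentic cadence) is the large consequent; the antecedent is phrases 1 and 2.

phrases 1 and 2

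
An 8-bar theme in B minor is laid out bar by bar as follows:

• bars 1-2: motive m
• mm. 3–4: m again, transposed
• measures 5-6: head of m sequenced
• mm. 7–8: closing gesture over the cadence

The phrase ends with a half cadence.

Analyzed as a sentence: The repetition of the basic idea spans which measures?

measures 3–4

The presentation of a sentence is the basic idea (measures 1–2) plus its repetition (mm. 3-4); the repetition of the basic idea is therefore measures 3–4.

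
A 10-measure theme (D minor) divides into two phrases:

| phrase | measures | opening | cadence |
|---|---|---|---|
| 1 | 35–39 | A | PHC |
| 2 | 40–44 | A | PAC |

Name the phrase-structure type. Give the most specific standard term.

parallel period

Phrase 1 ends with a Phrygian half cadence (weaker) and phrase 2 with a perfect authentic cadence (stronger): antecedent + consequent = a period.
The two phrases open with the same material (A / A), so the period is parallel.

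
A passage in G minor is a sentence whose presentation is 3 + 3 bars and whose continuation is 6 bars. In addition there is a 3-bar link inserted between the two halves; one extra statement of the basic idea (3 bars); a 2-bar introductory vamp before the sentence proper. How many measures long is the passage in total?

Basic sentence: 3 + 3 + 6 = 12 bars.
12 (basic form) + 3 (link) + 3 (extra statement) + 2 (introduction) = 20.

20 measures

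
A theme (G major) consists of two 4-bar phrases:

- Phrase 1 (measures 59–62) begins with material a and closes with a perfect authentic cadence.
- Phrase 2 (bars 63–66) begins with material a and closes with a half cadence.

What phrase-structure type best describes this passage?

The second phrase closes with a half cadence, which is not stronger than the first phrase's perfect authentic cadence; without a weak→strong cadential pair there is no antecedent–consequent relationship, so this is a phrase group rather than a period.

phrase group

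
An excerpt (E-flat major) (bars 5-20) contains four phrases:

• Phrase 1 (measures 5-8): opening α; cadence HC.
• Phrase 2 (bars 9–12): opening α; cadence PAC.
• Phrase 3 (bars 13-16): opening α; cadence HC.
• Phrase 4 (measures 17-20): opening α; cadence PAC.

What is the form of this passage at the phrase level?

The cadence pattern HC–PAC–HC–PAC is weak–strong twice, and phrases 3–4 restate phrases 1–2: a period heard twice, not a double period (which would end weakly at phrase 2).

repeated period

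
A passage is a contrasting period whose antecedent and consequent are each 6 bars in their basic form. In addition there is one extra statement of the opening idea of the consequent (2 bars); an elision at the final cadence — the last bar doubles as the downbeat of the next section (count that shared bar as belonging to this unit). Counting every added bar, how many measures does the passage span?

14 measures

Basic contrasting period: 6 + 6 = 12 bars.
12 (basic form) + 2 (extra statement) = 14.
The elision shares a bar with the next section but does not change this unit's count.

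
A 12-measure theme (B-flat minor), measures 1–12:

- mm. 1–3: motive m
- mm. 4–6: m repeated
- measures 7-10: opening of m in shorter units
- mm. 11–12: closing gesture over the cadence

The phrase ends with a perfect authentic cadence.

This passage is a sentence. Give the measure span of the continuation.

After the presentation (bars 1–6), the continuation covers the fragmentation through the cadence: measures 7-12.

measures 7–12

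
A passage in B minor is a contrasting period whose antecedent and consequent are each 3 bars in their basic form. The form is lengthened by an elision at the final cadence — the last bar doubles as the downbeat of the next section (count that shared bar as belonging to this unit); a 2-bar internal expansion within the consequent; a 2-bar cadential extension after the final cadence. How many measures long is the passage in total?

10 measures

Basic contrasting period: 3 + 3 = 6 bars.
6 (basic form) + 2 (internal expansion) + 2 (cadential extension) = 10.
The elision shares a bar with the next section but does not change this unit's count.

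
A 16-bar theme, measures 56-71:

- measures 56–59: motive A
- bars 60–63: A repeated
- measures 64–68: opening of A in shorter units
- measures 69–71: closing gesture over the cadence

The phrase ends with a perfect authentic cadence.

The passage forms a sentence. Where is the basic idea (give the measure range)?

measures 56–59

The presentation of a sentence is the basic idea (bars 56–59) plus its repetition (measures 60–63); the basic idea is therefore bars 56-59.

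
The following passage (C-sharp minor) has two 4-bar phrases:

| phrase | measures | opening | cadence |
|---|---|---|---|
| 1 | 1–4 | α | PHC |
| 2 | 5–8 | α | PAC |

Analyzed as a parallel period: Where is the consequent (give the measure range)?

The antecedent is the phrase ending with the weaker cadence (Phrygian half cadence, phrase 1) and the consequent the one ending more conclusively (perfect authentic cadence, phrase 2); the consequent is mm. 5–8.

measures 5–8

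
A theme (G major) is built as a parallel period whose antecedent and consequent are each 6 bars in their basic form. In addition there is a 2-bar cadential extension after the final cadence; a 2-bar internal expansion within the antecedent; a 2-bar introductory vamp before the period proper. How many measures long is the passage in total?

18 measures

Basic parallel period: 6 + 6 = 12 bars.
12 (basic form) + 2 (cadential extension) + 2 (internal expansion) + 2 (introduction) = 18.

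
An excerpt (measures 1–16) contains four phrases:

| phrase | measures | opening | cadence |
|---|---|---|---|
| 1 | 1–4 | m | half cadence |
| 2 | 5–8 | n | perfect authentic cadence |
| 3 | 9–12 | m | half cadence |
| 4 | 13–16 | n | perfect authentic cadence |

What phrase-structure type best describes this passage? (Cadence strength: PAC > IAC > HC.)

The cadence pattern HC–PAC–HC–PAC is weak–strong twice, and phrases 3–4 restate phrases 1–2: a period heard twice, not a double period (which would end weakly at phrase 2).

repeated period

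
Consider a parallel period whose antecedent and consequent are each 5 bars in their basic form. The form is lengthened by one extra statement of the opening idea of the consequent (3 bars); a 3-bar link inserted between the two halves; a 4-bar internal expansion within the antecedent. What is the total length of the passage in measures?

20 measures

Basic parallel period: 5 + 5 = 10 bars.
10 (basic form) + 3 (extra statement) + 3 (link) + 4 (internal expansion) = 20.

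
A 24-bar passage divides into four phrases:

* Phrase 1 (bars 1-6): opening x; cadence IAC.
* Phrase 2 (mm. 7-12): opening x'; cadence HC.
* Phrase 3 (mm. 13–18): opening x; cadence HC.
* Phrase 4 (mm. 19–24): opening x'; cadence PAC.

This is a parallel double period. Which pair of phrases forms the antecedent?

In a double period the first pair of phrases (ending half cadence) is the large antecedent and the second pair (ending perfect authentic cadence) is the large consequent; the antecedent is phrases 1 and 2.

phrases 1 and 2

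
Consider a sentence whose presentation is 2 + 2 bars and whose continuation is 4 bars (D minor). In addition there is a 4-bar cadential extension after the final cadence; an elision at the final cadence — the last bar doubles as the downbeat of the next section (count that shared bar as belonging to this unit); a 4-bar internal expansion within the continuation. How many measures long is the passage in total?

Basic sentence: 2 + 2 + 4 = 8 bars.
8 (basic form) + 4 (cadential extension) + 4 (internal expansion) = 16.
The elision shares a bar with the next section but does not change this unit's count.

16 measures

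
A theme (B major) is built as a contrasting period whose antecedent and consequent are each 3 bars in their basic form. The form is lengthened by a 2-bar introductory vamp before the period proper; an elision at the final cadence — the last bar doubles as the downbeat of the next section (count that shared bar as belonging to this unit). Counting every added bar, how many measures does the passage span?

Basic contrasting period: 3 + 3 = 6 bars.
6 (basic form) + 2 (introduction) = 8.
The elision shares a bar with the next section but does not change this unit's count.

8 measures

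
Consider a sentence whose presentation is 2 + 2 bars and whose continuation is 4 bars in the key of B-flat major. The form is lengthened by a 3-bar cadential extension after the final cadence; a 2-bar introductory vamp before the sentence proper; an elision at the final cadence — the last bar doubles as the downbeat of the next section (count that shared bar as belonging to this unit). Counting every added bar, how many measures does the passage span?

13 measures

Basic sentence: 2 + 2 + 4 = 8 bars.
8 (basic form) + 3 (cadential extension) + 2 (introduction) = 13.
The elision shares a bar with the next section but does not change this unit's count.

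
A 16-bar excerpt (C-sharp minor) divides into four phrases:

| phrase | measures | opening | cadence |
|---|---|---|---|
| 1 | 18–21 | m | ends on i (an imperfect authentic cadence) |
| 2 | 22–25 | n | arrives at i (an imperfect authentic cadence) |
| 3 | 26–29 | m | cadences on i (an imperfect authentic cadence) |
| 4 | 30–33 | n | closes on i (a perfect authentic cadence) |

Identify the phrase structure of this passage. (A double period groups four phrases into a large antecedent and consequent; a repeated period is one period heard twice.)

Four phrases in two halves: the first half (measures 18–25) ends with an imperfect authentic cadence, the second (bars 26–33) with a perfect authentic cadence — a large antecedent–consequent pair, i.e. a double period.
Phrase 3 begins with the same material as phrase 1, making it parallel.

parallel double period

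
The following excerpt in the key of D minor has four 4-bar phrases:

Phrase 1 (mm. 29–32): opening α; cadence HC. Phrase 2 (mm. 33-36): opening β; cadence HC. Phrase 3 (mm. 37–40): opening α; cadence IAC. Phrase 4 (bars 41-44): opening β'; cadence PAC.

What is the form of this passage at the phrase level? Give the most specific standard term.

Four phrases in two halves: the first half (bars 29–36) ends with a half cadence, the second (mm. 37–44) with a perfect authentic cadence — a large antecedent–consequent pair, i.e. a double period.
Phrase 3 begins with the same material as phrase 1, making it parallel.

parallel double period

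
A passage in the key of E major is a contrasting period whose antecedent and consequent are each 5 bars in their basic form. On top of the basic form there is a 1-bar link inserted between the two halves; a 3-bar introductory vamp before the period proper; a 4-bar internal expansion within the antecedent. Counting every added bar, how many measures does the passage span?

18 measures

Basic contrasting period: 5 + 5 = 10 bars.
10 (basic form) + 1 (link) + 3 (introduction) + 4 (internal expansion) = 18.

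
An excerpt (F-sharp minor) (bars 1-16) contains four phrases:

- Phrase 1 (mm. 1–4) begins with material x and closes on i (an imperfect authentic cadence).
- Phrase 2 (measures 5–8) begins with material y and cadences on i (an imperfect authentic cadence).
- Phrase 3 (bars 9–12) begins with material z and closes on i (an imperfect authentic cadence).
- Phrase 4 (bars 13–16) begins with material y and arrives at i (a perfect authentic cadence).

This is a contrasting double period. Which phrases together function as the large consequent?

phrases 3 and 4

In a double period the first pair of phrases (ending imperfect authentic cadence) is the large antecedent and the second pair (ending perfect authentic cadence) is the large consequent; the consequent is phrases 3 and 4.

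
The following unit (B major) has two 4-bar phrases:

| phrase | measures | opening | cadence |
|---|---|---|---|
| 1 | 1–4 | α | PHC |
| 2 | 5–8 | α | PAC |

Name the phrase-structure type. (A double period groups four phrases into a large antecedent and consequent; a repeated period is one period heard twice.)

Phrase 1 ends with a Phrygian half cadence (weaker) and phrase 2 with a perfect authentic cadence (stronger): antecedent + consequent = a period.
The two phrases open with the same material (α / α), so the period is parallel.

parallel period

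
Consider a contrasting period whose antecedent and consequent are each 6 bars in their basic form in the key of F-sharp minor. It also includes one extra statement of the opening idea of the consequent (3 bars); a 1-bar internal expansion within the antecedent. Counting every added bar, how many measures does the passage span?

Basic contrasting period: 6 + 6 = 12 bars.
12 (basic form) + 3 (extra statement) + 1 (internal expansion) = 16.

16 measures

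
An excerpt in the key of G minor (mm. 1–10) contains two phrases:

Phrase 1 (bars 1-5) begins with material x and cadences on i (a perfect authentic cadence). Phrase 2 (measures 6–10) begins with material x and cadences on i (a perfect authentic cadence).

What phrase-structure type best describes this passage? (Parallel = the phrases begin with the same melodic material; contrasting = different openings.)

Both phrases have the same opening (x) and the same cadence (perfect authentic cadence): the second is a restatement, not a consequent, so this is a repeated phrase rather than a period.

repeated phrase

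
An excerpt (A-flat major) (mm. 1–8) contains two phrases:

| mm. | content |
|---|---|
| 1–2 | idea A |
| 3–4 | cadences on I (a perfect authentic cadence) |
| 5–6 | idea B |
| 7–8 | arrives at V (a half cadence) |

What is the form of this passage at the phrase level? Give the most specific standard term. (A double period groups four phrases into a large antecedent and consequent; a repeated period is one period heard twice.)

phrase group

The second phrase closes with a half cadence, which is not stronger than the first phrase's perfect authentic cadence; without a weak→strong cadential pair there is no antecedent–consequent relationship, so this is a phrase group rather than a period.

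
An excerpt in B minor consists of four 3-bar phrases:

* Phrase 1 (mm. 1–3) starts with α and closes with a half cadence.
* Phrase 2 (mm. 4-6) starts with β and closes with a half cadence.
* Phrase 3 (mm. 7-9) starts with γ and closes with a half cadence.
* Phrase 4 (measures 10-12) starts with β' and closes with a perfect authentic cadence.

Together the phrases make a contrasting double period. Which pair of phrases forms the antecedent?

phrases 1 and 2

In a double period the first pair of phrases (ending half cadence) is the large antecedent and the second pair (ending perfect authentic cadence) is the large consequent; the antecedent is phrases 1 and 2.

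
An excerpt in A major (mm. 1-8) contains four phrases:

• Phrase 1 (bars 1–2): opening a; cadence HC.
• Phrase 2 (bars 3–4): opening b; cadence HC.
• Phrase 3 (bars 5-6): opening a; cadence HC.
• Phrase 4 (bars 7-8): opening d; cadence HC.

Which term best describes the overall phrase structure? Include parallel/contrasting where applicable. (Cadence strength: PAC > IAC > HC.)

Phrase 4 ends with a half cadence, no stronger than phrase 2's half cadence, so the four phrases do not form a double period; nor do phrases 3–4 duplicate 1–2, so it is not a repeated period. With no phrase reaching a conclusive cadence, the passage is a phrase group.

phrase group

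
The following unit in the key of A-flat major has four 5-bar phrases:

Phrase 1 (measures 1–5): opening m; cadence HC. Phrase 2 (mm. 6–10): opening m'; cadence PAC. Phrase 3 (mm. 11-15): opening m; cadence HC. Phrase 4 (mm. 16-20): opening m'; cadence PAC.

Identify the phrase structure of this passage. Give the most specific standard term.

repeated period

The cadence pattern HC–PAC–HC–PAC is weak–strong twice, and phrases 3–4 restate phrases 1–2: a period heard twice, not a double period (which would end weakly at phrase 2).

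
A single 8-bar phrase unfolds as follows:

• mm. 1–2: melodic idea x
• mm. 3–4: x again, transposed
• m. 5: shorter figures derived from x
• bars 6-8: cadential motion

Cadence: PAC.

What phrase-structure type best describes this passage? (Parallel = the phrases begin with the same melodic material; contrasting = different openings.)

sentence

Basic idea (measures 1–2) + its repetition (mm. 3-4) form the presentation; fragmentation and cadence (mm. 5–8) form the continuation — the 8-bar whole is a sentence.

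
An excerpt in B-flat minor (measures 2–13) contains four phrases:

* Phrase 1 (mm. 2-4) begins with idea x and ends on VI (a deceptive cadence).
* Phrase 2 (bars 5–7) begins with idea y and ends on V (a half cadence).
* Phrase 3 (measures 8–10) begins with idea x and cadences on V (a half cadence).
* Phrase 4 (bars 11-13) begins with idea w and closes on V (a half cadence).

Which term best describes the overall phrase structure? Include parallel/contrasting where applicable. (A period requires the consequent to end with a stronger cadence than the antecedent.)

Phrase 4 ends with a half cadence, no stronger than phrase 2's half cadence, so the four phrases do not form a double period; nor do phrases 3–4 duplicate 1–2, so it is not a repeated period. With no phrase reaching a conclusive cadence, the passage is a phrase group.

phrase group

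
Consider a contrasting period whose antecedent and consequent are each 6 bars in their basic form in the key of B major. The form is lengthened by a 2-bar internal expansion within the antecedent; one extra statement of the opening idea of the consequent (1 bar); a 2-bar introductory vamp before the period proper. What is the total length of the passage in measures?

Basic contrasting period: 6 + 6 = 12 bars.
12 (basic form) + 2 (internal expansion) + 1 (extra statement) + 2 (introduction) = 17.

17 measures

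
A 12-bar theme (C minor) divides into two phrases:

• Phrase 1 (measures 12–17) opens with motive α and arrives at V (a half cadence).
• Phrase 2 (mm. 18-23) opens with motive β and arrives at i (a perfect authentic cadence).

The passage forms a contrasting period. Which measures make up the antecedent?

The antecedent is the phrase ending with the weaker cadence (half cadence, phrase 1) and the consequent the one ending more conclusively (perfect authentic cadence, phrase 2); the antecedent is mm. 12–17.

measures 12–17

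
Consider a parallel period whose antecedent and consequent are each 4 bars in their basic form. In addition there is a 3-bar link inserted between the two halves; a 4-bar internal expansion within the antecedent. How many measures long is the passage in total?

15 measures

Basic parallel period: 4 + 4 = 8 bars.
8 (basic form) + 3 (link) + 4 (internal expansion) = 15.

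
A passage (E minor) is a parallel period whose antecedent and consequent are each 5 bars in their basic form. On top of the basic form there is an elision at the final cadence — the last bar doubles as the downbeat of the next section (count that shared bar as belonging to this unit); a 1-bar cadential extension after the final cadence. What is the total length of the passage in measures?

11 measures

Basic parallel period: 5 + 5 = 10 bars.
10 (basic form) + 1 (cadential extension) = 11.
The elision shares a bar with the next section but does not change this unit's count.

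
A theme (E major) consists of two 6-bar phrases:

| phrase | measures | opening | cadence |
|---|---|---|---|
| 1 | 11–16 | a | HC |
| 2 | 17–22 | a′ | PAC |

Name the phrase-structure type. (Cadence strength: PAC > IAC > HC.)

parallel period

Phrase 1 ends with a half cadence (weaker) and phrase 2 with a perfect authentic cadence (stronger): antecedent + consequent = a period.
The two phrases open with the same material (a / a′), so the period is parallel.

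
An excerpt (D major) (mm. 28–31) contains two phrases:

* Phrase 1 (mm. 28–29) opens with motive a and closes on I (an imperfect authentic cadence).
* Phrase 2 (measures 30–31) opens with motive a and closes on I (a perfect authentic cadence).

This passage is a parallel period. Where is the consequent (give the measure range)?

The antecedent is the phrase ending with the weaker cadence (imperfect authentic cadence, phrase 1) and the consequent the one ending more conclusively (perfect authentic cadence, phrase 2); the consequent is mm. 30–31.

measures 30–31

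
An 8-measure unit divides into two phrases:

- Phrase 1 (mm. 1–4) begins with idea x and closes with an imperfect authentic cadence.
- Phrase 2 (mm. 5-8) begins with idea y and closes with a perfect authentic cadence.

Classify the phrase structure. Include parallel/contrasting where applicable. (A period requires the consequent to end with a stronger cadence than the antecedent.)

contrasting period

Phrase 1 ends with an imperfect authentic cadence (weaker) and phrase 2 with a perfect authentic cadence (stronger): antecedent + consequent = a period.
The two phrases open with different material (x / y), so the period is contrasting.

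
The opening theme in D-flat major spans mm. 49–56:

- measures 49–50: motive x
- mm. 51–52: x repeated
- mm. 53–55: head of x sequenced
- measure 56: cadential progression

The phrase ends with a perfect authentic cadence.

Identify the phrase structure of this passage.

sentence

Basic idea (measures 49–50) + its repetition (mm. 51–52) form the presentation; fragmentation and cadence (measures 53–56) form the continuation — the 8-bar whole is a sentence.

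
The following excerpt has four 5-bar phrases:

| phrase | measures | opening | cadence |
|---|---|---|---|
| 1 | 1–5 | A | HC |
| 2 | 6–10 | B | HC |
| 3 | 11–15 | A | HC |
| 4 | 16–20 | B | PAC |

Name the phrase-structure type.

parallel double period

Four phrases in two halves: the first half (bars 1-10) ends with a half cadence, the second (bars 11-20) with a perfect authentic cadence — a large antecedent–consequent pair, i.e. a double period.
Phrase 3 begins with the same material as phrase 1, making it parallel.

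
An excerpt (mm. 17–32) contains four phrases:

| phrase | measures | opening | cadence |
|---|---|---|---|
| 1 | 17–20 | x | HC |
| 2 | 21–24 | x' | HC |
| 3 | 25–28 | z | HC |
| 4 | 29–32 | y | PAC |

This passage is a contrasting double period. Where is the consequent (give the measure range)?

In a double period the four phrases pair into a large antecedent (phrases 1–2, ending half cadence) and a large consequent (phrases 3–4, ending perfect authentic cadence). The consequent spans mm. 25–32.

measures 25–32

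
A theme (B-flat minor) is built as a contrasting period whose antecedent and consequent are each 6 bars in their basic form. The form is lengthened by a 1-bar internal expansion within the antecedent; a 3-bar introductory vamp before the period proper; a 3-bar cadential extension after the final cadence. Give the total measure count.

19 measures

Basic contrasting period: 6 + 6 = 12 bars.
12 (basic form) + 1 (internal expansion) + 3 (introduction) + 3 (cadential extension) = 19.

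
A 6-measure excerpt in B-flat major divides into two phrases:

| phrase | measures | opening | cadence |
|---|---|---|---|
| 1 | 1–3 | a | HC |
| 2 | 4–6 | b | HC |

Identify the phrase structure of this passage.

phrase group

The second phrase closes with a half cadence, which is not stronger than the first phrase's half cadence; without a weak→strong cadential pair there is no antecedent–consequent relationship, so this is a phrase group rather than a period.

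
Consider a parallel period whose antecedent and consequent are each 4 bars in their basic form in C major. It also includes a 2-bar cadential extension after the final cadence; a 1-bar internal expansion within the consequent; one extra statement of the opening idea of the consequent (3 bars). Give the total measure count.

Basic parallel period: 4 + 4 = 8 bars.
8 (basic form) + 2 (cadential extension) + 1 (internal expansion) + 3 (extra statement) = 14.

14 measures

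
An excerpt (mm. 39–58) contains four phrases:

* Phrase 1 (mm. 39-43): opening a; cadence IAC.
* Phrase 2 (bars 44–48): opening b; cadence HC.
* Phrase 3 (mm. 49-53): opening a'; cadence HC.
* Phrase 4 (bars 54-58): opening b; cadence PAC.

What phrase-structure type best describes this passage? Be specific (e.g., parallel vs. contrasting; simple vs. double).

parallel double period

Four phrases in two halves: the first half (mm. 39–48) ends with a half cadence, the second (measures 49–58) with a perfect authentic cadence — a large antecedent–consequent pair, i.e. a double period.
Phrase 3 begins with the same material as phrase 1, making it parallel.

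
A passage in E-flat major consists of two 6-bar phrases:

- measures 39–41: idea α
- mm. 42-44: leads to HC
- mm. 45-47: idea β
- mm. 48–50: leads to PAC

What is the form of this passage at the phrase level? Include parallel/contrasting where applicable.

Phrase 1 ends with a half cadence (weaker) and phrase 2 with a perfect authentic cadence (stronger): antecedent + consequent = a period.
The two phrases open with different material (α / β), so the period is contrasting.

contrasting period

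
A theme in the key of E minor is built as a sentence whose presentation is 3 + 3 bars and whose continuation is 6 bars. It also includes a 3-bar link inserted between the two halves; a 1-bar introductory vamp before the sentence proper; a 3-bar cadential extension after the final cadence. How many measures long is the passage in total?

19 measures

Basic sentence: 3 + 3 + 6 = 12 bars.
12 (basic form) + 3 (link) + 1 (introduction) + 3 (cadential extension) = 19.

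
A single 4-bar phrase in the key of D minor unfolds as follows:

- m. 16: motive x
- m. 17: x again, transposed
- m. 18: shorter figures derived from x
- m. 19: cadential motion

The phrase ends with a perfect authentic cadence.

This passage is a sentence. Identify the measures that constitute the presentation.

The presentation of a sentence is the basic idea (m. 16) plus its repetition (m. 17); the presentation is therefore bars 16–17.

measures 16–17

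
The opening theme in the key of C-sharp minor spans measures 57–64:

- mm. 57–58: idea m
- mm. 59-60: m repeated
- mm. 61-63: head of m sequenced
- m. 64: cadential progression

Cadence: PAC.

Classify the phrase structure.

sentence

Basic idea (bars 57–58) + its repetition (mm. 59–60) form the presentation; fragmentation and cadence (measures 61-64) form the continuation — the 8-bar whole is a sentence.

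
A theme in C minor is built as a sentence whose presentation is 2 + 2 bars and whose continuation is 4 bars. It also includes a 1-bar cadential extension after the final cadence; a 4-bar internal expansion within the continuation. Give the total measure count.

Basic sentence: 2 + 2 + 4 = 8 bars.
8 (basic form) + 1 (cadential extension) + 4 (internal expansion) = 13.

13 measures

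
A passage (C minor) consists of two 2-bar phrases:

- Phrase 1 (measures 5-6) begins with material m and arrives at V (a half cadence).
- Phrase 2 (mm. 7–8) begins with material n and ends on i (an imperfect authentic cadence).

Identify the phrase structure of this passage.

contrasting period

Phrase 1 ends with a half cadence (weaker) and phrase 2 with an imperfect authentic cadence (stronger): antecedent + consequent = a period.
The two phrases open with different material (m / n), so the period is contrasting.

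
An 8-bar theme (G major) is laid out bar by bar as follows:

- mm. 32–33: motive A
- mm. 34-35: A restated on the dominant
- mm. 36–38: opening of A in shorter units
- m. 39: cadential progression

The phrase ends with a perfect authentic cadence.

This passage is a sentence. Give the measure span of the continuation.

After the presentation (measures 32-35), the continuation covers the fragmentation through the cadence: mm. 36–39.

measures 36–39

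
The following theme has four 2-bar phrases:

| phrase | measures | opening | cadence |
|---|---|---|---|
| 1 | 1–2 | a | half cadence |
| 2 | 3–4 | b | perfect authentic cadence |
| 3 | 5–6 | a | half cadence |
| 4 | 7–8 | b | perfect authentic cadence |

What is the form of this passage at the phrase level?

repeated period

The cadence pattern HC–PAC–HC–PAC is weak–strong twice, and phrases 3–4 restate phrases 1–2: a period heard twice, not a double period (which would end weakly at phrase 2).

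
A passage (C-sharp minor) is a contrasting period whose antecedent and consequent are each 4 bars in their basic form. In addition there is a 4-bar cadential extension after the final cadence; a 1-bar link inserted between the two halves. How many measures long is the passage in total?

13 measures

Basic contrasting period: 4 + 4 = 8 bars.
8 (basic form) + 4 (cadential extension) + 1 (link) = 13.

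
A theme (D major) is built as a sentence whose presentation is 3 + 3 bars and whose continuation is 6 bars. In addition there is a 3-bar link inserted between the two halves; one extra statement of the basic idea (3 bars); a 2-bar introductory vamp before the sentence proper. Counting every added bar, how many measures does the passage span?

Basic sentence: 3 + 3 + 6 = 12 bars.
12 (basic form) + 3 (link) + 3 (extra statement) + 2 (introduction) = 20.

20 measures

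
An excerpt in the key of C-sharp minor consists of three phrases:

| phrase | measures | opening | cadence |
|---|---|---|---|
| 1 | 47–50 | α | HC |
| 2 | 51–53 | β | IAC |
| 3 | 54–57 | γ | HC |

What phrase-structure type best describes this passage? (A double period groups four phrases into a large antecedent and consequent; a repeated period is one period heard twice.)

phrase group

The final phrase closes with a half cadence, which is not stronger than the preceding imperfect authentic cadence; the 3 phrases lack an overall antecedent–consequent design and so form a phrase group.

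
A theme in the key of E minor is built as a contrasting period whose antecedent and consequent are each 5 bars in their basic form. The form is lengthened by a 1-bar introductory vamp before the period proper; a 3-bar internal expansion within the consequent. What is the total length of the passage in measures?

14 measures

Basic contrasting period: 5 + 5 = 10 bars.
10 (basic form) + 1 (introduction) + 3 (internal expansion) = 14.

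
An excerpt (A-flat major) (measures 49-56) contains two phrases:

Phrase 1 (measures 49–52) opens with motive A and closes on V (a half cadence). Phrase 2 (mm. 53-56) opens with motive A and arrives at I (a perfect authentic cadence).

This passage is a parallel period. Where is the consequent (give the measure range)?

measures 53–56

The antecedent is the phrase ending with the weaker cadence (half cadence, phrase 1) and the consequent the one ending more conclusively (perfect authentic cadence, phrase 2); the consequent is bars 53-56.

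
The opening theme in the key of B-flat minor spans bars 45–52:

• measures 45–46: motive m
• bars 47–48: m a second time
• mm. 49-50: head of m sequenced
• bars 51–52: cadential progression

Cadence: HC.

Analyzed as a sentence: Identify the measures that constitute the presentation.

The presentation of a sentence is the basic idea (mm. 45–46) plus its repetition (mm. 47–48); the presentation is therefore bars 45–48.

measures 45–48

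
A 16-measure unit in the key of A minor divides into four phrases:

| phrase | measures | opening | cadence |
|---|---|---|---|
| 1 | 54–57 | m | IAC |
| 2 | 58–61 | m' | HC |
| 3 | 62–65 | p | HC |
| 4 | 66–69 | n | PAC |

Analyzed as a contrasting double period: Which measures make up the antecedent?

measures 54–61

In a double period the four phrases pair into a large antecedent (phrases 1–2, ending half cadence) and a large consequent (phrases 3–4, ending perfect authentic cadence). The antecedent spans mm. 54–61.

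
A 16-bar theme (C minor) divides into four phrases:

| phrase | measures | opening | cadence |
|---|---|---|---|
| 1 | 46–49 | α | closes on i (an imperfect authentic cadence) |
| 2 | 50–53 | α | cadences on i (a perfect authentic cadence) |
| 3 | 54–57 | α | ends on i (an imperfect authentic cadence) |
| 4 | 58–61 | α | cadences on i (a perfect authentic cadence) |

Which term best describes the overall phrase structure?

repeated period

The cadence pattern IAC–PAC–IAC–PAC is weak–strong twice, and phrases 3–4 restate phrases 1–2: a period heard twice, not a double period (which would end weakly at phrase 2).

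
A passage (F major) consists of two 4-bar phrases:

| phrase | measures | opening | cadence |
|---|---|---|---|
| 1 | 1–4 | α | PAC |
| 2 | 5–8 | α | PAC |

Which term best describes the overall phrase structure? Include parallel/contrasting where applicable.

Both phrases have the same opening (α) and the same cadence (perfect authentic cadence): the second is a restatement, not a consequent, so this is a repeated phrase rather than a period.

repeated phrase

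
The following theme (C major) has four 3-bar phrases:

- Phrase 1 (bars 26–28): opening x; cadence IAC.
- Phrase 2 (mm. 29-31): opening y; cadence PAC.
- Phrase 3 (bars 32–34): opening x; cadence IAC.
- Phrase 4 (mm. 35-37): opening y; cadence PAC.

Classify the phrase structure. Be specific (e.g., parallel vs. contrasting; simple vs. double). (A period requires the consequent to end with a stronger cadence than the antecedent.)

repeated period

The cadence pattern IAC–PAC–IAC–PAC is weak–strong twice, and phrases 3–4 restate phrases 1–2: a period heard twice, not a double period (which would end weakly at phrase 2).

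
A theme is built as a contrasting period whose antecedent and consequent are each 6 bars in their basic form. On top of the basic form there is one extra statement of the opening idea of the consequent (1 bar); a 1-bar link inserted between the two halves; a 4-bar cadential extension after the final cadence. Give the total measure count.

Basic contrasting period: 6 + 6 = 12 bars.
12 (basic form) + 1 (extra statement) + 1 (link) + 4 (cadential extension) = 18.

18 measures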